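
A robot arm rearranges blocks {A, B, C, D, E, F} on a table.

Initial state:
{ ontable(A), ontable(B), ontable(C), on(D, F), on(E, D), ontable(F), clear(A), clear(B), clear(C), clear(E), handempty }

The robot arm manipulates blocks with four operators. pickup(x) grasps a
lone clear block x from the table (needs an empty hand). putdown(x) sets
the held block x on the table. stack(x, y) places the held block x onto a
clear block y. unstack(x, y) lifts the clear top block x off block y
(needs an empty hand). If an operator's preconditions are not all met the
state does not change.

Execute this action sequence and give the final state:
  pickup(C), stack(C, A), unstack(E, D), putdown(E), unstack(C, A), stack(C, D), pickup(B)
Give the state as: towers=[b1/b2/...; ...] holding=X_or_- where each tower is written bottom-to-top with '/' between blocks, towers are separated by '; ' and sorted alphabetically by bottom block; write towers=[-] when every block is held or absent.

towers=[A; E; F/D/C] holding=B

step 1 (pickup(C)): towers=[A; B; F/D/E] holding=C
step 2 (stack(C, A)): towers=[A/C; B; F/D/E] holding=-
step 3 (unstack(E, D)): towers=[A/C; B; F/D] holding=E
step 4 (putdown(E)): towers=[A/C; B; E; F/D] holding=-
step 5 (unstack(C, A)): towers=[A; B; E; F/D] holding=C
step 6 (stack(C, D)): towers=[A; B; E; F/D/C] holding=-
step 7 (pickup(B)): towers=[A; E; F/D/C] holding=B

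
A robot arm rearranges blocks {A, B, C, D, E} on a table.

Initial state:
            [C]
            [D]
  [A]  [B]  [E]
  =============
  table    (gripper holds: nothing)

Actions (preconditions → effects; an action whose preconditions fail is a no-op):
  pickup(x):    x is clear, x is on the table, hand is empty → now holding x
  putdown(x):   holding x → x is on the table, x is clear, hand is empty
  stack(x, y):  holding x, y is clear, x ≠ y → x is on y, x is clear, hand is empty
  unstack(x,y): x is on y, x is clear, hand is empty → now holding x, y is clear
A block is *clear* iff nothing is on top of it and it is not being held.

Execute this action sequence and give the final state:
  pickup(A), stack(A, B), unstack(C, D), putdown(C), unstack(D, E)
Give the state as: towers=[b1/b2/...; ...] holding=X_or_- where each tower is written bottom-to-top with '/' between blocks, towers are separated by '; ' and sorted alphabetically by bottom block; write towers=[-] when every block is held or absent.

towers=[B/A; C; E] holding=D

step 1 (pickup(A)): towers=[B; E/D/C] holding=A
step 2 (stack(A, B)): towers=[B/A; E/D/C] holding=-
step 3 (unstack(C, D)): towers=[B/A; E/D] holding=C
step 4 (putdown(C)): towers=[B/A; C; E/D] holding=-
step 5 (unstack(D, E)): towers=[B/A; C; E] holding=D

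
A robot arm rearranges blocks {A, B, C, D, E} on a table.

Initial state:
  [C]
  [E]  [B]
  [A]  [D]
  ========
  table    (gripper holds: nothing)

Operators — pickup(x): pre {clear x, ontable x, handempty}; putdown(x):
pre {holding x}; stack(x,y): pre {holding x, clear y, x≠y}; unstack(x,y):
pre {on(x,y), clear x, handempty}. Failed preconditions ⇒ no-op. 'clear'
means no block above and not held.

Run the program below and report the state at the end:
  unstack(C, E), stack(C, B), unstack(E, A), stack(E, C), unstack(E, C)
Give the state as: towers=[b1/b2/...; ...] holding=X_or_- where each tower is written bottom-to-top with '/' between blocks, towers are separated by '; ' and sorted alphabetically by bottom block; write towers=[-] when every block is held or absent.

towers=[A; D/B/C] holding=E

step 1 (unstack(C, E)): towers=[A/E; D/B] holding=C
step 2 (stack(C, B)): towers=[A/E; D/B/C] holding=-
step 3 (unstack(E, A)): towers=[A; D/B/C] holding=E
step 4 (stack(E, C)): towers=[A; D/B/C/E] holding=-
step 5 (unstack(E, C)): towers=[A; D/B/C] holding=E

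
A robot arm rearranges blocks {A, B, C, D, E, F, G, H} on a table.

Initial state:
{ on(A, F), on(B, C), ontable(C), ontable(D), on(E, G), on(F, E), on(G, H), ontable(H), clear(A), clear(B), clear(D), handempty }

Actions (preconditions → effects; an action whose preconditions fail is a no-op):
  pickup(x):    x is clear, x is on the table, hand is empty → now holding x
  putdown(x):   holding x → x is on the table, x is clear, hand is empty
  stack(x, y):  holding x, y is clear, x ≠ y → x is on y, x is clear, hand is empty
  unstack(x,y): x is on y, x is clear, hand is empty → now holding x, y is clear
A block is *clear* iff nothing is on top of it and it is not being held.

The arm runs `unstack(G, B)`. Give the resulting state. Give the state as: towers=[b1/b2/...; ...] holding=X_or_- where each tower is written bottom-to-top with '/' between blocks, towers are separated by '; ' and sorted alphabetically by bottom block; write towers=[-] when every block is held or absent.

before: towers=[C/B; D; H/G/E/F/A] holding=-
pre[unstack(G, B)]: on(G,B) ✗, clear(G) ✗, handempty ✓
on(G,B), clear(G) unmet → unstack(G, B) is a no-op
after:  towers=[C/B; D; H/G/E/F/A] holding=-

towers=[C/B; D; H/G/E/F/A] holding=-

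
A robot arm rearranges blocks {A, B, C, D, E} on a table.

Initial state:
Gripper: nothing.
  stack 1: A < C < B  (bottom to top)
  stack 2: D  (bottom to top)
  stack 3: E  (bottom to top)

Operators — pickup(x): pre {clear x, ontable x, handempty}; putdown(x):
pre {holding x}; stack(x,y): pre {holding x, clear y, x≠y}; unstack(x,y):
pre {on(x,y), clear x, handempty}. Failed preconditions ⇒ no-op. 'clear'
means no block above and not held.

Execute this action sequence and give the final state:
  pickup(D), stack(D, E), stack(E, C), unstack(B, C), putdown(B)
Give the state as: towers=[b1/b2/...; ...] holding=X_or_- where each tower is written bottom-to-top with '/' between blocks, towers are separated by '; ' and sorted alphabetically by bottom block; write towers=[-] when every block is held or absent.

step 1 (pickup(D)): towers=[A/C/B; E] holding=D
step 2 (stack(D, E)): towers=[A/C/B; E/D] holding=-
step 3 (stack(E, C)) [no-op]: towers=[A/C/B; E/D] holding=-
step 4 (unstack(B, C)): towers=[A/C; E/D] holding=B
step 5 (putdown(B)): towers=[A/C; B; E/D] holding=-

towers=[A/C; B; E/D] holding=-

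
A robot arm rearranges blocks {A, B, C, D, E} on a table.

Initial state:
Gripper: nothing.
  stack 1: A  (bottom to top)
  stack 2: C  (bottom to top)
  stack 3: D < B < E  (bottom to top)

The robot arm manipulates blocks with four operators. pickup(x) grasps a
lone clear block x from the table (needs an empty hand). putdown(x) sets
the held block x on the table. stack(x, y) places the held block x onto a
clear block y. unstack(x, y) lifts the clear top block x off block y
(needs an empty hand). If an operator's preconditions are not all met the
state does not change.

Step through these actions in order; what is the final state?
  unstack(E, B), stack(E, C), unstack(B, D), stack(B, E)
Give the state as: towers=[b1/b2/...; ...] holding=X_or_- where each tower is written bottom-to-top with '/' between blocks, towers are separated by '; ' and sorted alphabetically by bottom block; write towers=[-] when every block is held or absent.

step 1 (unstack(E, B)): towers=[A; C; D/B] holding=E
step 2 (stack(E, C)): towers=[A; C/E; D/B] holding=-
step 3 (unstack(B, D)): towers=[A; C/E; D] holding=B
step 4 (stack(B, E)): towers=[A; C/E/B; D] holding=-

towers=[A; C/E/B; D] holding=-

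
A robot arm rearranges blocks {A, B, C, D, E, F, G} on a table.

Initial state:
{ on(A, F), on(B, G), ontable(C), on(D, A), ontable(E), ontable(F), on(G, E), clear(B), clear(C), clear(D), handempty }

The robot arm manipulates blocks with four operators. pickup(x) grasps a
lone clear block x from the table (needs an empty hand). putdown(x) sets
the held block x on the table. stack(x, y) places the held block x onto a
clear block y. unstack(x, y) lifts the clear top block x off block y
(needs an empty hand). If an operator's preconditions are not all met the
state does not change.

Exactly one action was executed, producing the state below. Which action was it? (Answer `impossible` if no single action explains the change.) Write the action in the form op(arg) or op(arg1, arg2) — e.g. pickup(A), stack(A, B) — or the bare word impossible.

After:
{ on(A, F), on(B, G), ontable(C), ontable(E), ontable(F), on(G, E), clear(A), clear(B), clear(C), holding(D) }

unstack(D, A)

target: towers=[C; E/G/B; F/A] holding=D
     unstack(B, G) → towers=[C; E/G; F/A/D] holding=B
     unstack(D, A) → towers=[C; E/G/B; F/A] holding=D  ← match
         pickup(C) → towers=[E/G/B; F/A/D] holding=C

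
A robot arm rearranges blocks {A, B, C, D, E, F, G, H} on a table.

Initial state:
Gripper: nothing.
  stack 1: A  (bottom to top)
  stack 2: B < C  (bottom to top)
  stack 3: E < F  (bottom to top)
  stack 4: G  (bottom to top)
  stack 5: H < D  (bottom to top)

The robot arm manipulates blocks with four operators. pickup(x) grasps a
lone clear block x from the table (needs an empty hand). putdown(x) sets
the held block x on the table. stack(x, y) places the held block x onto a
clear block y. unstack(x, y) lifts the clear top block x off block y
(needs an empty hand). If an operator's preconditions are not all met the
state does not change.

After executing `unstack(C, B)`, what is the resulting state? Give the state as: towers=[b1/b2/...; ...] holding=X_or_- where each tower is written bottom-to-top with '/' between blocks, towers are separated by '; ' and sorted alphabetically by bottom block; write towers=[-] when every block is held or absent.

before: towers=[A; B/C; E/F; G; H/D] holding=-
pre[unstack(C, B)]: on(C,B) yes, clear(C) yes, handempty yes
all met → apply unstack(C, B)
after:  towers=[A; B; E/F; G; H/D] holding=C

towers=[A; B; E/F; G; H/D] holding=C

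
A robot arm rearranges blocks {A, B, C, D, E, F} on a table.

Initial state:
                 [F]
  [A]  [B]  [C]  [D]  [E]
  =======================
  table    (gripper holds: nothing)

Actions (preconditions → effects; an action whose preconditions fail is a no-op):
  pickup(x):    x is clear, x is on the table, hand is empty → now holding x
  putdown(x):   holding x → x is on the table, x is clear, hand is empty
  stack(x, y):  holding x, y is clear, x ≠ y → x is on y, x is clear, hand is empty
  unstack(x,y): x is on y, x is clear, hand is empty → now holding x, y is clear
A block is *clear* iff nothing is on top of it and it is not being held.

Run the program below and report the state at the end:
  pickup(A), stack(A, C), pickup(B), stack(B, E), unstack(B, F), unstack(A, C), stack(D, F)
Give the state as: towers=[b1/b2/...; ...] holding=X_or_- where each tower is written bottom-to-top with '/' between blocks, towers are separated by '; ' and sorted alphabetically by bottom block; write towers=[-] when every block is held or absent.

towers=[C; D/F; E/B] holding=A

step 1 (pickup(A)): towers=[B; C; D/F; E] holding=A
step 2 (stack(A, C)): towers=[B; C/A; D/F; E] holding=-
step 3 (pickup(B)): towers=[C/A; D/F; E] holding=B
step 4 (stack(B, E)): towers=[C/A; D/F; E/B] holding=-
step 5 (unstack(B, F)) [no-op]: towers=[C/A; D/F; E/B] holding=-
step 6 (unstack(A, C)): towers=[C; D/F; E/B] holding=A
step 7 (stack(D, F)) [no-op]: towers=[C; D/F; E/B] holding=A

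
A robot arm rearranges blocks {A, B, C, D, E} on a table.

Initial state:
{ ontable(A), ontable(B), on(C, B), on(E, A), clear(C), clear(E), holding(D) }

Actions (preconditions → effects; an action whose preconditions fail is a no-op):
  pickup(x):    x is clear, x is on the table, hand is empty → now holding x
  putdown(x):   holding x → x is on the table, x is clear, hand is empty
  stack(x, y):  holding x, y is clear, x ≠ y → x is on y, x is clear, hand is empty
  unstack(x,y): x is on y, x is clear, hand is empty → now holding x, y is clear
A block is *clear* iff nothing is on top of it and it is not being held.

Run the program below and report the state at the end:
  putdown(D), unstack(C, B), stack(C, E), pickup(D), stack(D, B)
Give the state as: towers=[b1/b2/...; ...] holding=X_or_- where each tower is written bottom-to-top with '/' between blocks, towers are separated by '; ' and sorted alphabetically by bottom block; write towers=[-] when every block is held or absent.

towers=[A/E/C; B/D] holding=-

step 1 (putdown(D)): towers=[A/E; B/C; D] holding=-
step 2 (unstack(C, B)): towers=[A/E; B; D] holding=C
step 3 (stack(C, E)): towers=[A/E/C; B; D] holding=-
step 4 (pickup(D)): towers=[A/E/C; B] holding=D
step 5 (stack(D, B)): towers=[A/E/C; B/D] holding=-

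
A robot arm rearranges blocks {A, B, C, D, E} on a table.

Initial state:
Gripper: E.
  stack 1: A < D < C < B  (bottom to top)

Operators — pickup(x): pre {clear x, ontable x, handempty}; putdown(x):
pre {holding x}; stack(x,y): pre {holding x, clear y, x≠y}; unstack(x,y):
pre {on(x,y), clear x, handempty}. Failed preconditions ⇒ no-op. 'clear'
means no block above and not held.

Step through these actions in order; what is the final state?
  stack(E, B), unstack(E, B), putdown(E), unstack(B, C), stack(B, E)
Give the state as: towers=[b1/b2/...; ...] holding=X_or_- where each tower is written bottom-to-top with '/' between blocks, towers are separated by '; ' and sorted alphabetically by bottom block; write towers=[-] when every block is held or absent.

step 1 (stack(E, B)): towers=[A/D/C/B/E] holding=-
step 2 (unstack(E, B)): towers=[A/D/C/B] holding=E
step 3 (putdown(E)): towers=[A/D/C/B; E] holding=-
step 4 (unstack(B, C)): towers=[A/D/C; E] holding=B
step 5 (stack(B, E)): towers=[A/D/C; E/B] holding=-

towers=[A/D/C; E/B] holding=-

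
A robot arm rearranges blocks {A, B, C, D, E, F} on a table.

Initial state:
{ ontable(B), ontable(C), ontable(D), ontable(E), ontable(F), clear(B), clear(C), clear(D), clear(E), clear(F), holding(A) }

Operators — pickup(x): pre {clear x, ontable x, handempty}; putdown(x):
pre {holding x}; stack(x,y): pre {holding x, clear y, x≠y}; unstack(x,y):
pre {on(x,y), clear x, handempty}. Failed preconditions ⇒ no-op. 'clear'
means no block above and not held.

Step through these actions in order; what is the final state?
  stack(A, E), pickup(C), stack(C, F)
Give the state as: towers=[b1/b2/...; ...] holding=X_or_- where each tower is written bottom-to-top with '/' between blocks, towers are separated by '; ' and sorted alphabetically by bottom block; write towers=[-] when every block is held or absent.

step 1 (stack(A, E)): towers=[B; C; D; E/A; F] holding=-
step 2 (pickup(C)): towers=[B; D; E/A; F] holding=C
step 3 (stack(C, F)): towers=[B; D; E/A; F/C] holding=-

towers=[B; D; E/A; F/C] holding=-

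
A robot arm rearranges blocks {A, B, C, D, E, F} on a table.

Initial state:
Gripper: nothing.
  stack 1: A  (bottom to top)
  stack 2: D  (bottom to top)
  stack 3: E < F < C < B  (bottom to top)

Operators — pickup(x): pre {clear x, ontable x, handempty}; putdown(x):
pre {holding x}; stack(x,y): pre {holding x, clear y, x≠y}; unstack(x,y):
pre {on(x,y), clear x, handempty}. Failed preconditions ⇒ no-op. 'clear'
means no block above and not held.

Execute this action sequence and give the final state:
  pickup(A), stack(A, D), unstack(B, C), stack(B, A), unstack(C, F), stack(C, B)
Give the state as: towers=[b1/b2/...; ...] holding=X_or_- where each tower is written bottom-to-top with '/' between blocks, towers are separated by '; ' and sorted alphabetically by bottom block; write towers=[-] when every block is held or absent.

step 1 (pickup(A)): towers=[D; E/F/C/B] holding=A
step 2 (stack(A, D)): towers=[D/A; E/F/C/B] holding=-
step 3 (unstack(B, C)): towers=[D/A; E/F/C] holding=B
step 4 (stack(B, A)): towers=[D/A/B; E/F/C] holding=-
step 5 (unstack(C, F)): towers=[D/A/B; E/F] holding=C
step 6 (stack(C, B)): towers=[D/A/B/C; E/F] holding=-

towers=[D/A/B/C; E/F] holding=-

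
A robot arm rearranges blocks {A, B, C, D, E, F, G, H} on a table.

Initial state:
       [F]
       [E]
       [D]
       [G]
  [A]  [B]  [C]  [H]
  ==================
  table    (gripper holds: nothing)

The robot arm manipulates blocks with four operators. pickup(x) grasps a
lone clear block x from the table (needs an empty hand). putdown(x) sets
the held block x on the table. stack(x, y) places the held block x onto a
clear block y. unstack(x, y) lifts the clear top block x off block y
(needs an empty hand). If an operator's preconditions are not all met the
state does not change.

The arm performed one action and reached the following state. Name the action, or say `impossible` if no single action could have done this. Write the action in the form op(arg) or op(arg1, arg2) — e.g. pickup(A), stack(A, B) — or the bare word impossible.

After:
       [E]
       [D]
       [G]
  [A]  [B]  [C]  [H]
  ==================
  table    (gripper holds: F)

target: towers=[A; B/G/D/E; C; H] holding=F
         pickup(A) → towers=[B/G/D/E/F; C; H] holding=A
         pickup(H) → towers=[A; B/G/D/E/F; C] holding=H
     unstack(F, E) → towers=[A; B/G/D/E; C; H] holding=F  ← match
         pickup(C) → towers=[A; B/G/D/E/F; H] holding=C

unstack(F, E)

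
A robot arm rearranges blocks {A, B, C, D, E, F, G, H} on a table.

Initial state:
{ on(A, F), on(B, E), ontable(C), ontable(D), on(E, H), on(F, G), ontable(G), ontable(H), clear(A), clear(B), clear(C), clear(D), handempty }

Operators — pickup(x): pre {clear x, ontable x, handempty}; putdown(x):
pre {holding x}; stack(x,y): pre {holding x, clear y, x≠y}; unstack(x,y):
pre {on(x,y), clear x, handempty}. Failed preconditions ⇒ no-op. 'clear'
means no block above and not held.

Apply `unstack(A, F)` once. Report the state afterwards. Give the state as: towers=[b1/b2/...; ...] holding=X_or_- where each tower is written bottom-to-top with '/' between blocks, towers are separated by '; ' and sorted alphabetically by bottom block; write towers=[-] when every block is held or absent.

before: towers=[C; D; G/F/A; H/E/B] holding=-
pre[unstack(A, F)]: on(A,F) yes, clear(A) yes, handempty yes
all met → apply unstack(A, F)
after:  towers=[C; D; G/F; H/E/B] holding=A

towers=[C; D; G/F; H/E/B] holding=A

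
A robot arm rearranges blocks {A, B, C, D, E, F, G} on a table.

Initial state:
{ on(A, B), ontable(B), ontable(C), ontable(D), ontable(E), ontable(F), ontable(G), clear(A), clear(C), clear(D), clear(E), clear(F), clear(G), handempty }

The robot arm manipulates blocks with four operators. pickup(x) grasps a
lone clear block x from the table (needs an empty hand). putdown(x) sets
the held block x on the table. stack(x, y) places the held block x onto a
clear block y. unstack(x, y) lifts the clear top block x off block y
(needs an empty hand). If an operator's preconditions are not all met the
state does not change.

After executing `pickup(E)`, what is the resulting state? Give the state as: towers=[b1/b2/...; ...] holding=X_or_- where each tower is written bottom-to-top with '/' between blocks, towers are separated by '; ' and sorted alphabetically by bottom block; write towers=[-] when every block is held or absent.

before: towers=[B/A; C; D; E; F; G] holding=-
pre[pickup(E)]: clear(E) ✓, ontable(E) ✓, handempty ✓
all met → apply pickup(E)
after:  towers=[B/A; C; D; F; G] holding=E

towers=[B/A; C; D; F; G] holding=E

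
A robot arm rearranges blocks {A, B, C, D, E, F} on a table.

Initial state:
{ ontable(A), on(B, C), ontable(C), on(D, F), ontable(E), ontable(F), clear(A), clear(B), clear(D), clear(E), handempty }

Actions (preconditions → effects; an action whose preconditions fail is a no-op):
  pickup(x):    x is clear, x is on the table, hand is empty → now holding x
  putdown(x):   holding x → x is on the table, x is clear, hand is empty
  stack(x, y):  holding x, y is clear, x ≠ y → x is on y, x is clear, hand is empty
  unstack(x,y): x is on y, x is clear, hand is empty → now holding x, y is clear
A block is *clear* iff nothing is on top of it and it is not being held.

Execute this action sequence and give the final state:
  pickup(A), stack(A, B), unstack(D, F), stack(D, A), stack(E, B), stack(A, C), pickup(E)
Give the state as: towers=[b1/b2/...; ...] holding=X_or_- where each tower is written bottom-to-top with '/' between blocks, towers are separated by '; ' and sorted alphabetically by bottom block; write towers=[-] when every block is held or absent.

step 1 (pickup(A)): towers=[C/B; E; F/D] holding=A
step 2 (stack(A, B)): towers=[C/B/A; E; F/D] holding=-
step 3 (unstack(D, F)): towers=[C/B/A; E; F] holding=D
step 4 (stack(D, A)): towers=[C/B/A/D; E; F] holding=-
step 5 (stack(E, B)) [no-op]: towers=[C/B/A/D; E; F] holding=-
step 6 (stack(A, C)) [no-op]: towers=[C/B/A/D; E; F] holding=-
step 7 (pickup(E)): towers=[C/B/A/D; F] holding=E

towers=[C/B/A/D; F] holding=E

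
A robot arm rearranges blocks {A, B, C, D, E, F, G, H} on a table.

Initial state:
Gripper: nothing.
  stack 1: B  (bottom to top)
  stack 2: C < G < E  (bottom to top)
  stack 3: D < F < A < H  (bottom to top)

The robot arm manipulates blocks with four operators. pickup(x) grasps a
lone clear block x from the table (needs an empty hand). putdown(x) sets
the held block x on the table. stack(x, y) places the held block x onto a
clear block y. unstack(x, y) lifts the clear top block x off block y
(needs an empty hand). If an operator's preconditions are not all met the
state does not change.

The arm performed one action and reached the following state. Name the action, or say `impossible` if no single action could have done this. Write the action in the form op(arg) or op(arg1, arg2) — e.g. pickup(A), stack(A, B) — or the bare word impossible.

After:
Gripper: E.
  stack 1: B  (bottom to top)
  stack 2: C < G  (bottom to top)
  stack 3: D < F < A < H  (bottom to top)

target: towers=[B; C/G; D/F/A/H] holding=E
     unstack(E, G) → towers=[B; C/G; D/F/A/H] holding=E  ← match
     unstack(H, A) → towers=[B; C/G/E; D/F/A] holding=H
         pickup(B) → towers=[C/G/E; D/F/A/H] holding=B

unstack(E, G)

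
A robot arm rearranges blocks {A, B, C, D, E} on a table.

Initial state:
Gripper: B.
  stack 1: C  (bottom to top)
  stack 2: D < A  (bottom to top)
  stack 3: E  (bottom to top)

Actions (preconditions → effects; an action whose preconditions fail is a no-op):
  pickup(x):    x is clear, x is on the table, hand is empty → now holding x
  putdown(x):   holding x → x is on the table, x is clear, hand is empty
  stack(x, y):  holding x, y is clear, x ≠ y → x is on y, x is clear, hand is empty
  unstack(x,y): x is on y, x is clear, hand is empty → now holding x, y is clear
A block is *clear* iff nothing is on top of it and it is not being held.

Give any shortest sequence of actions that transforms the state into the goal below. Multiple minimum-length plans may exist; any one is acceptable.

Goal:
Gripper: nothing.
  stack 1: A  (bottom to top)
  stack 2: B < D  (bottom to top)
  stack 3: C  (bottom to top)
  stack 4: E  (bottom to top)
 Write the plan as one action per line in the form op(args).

step 1 (putdown(B)): towers=[B; C; D/A; E] holding=-
step 2 (unstack(A, D)): towers=[B; C; D; E] holding=A
step 3 (putdown(A)): towers=[A; B; C; D; E] holding=-
step 4 (pickup(D)): towers=[A; B; C; E] holding=D
step 5 (stack(D, B)): towers=[A; B/D; C; E] holding=-
goal check: towers=[A; B/D; C; E] holding=- — reached (length 5, optimal by BFS)

putdown(B)
unstack(A, D)
putdown(A)
pickup(D)
stack(D, B)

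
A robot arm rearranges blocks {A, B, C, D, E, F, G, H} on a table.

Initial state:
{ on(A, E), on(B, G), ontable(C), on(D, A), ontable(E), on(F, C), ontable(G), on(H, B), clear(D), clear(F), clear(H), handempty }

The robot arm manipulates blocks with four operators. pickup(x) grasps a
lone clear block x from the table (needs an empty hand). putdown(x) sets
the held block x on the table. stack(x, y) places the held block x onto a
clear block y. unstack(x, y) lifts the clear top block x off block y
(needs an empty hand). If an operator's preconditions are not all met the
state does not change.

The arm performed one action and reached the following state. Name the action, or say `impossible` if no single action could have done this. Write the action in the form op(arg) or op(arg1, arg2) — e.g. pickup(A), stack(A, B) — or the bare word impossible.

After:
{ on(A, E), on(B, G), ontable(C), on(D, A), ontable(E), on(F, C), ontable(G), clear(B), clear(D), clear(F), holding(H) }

target: towers=[C/F; E/A/D; G/B] holding=H
     unstack(H, B) → towers=[C/F; E/A/D; G/B] holding=H  ← match
     unstack(F, C) → towers=[C; E/A/D; G/B/H] holding=F
     unstack(D, A) → towers=[C/F; E/A; G/B/H] holding=D

unstack(H, B)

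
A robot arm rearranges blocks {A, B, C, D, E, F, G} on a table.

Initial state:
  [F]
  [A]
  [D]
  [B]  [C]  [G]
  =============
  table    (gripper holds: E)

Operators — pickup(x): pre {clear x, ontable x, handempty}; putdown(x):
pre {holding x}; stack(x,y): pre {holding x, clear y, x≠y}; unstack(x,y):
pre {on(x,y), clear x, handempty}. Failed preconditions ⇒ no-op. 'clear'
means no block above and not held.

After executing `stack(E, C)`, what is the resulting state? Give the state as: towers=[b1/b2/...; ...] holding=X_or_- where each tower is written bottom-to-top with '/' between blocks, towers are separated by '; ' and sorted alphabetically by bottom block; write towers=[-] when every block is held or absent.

towers=[B/D/A/F; C/E; G] holding=-

before: towers=[B/D/A/F; C; G] holding=E
pre[stack(E, C)]: holding(E) ✓, clear(C) ✓, E≠C ✓
all met → apply stack(E, C)
after:  towers=[B/D/A/F; C/E; G] holding=-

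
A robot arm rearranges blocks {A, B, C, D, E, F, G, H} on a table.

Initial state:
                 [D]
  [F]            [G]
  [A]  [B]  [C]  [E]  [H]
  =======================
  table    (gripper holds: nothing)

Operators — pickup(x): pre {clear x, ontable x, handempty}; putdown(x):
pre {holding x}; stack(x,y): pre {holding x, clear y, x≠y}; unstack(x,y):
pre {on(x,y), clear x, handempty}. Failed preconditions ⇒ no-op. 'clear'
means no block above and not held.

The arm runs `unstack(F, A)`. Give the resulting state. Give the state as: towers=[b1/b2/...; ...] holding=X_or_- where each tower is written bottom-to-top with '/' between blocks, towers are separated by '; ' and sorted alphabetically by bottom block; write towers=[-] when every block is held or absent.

before: towers=[A/F; B; C; E/G/D; H] holding=-
pre[unstack(F, A)]: on(F,A) ✓, clear(F) ✓, handempty ✓
all met → apply unstack(F, A)
after:  towers=[A; B; C; E/G/D; H] holding=F

towers=[A; B; C; E/G/D; H] holding=F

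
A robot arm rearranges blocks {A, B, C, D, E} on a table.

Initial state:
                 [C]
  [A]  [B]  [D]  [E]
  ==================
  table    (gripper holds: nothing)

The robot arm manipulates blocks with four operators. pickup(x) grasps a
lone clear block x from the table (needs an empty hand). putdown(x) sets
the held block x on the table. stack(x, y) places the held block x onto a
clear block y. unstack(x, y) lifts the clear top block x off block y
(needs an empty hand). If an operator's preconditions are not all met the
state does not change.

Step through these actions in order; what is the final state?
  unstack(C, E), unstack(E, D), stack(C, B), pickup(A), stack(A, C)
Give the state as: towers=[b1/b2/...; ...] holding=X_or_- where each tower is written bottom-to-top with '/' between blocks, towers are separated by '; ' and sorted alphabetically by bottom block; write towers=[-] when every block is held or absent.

step 1 (unstack(C, E)): towers=[A; B; D; E] holding=C
step 2 (unstack(E, D)) [no-op]: towers=[A; B; D; E] holding=C
step 3 (stack(C, B)): towers=[A; B/C; D; E] holding=-
step 4 (pickup(A)): towers=[B/C; D; E] holding=A
step 5 (stack(A, C)): towers=[B/C/A; D; E] holding=-

towers=[B/C/A; D; E] holding=-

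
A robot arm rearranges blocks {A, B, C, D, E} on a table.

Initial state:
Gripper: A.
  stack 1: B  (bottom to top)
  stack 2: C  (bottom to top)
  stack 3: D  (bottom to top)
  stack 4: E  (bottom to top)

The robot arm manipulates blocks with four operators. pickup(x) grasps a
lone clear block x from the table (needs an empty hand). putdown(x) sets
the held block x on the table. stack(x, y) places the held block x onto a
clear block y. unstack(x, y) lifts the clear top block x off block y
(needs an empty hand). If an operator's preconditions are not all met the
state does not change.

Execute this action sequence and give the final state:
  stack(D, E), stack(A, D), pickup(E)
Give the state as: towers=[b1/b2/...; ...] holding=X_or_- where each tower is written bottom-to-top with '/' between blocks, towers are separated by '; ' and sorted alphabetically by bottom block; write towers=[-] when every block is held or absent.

towers=[B; C; D/A] holding=E

step 1 (stack(D, E)) [no-op]: towers=[B; C; D; E] holding=A
step 2 (stack(A, D)): towers=[B; C; D/A; E] holding=-
step 3 (pickup(E)): towers=[B; C; D/A] holding=E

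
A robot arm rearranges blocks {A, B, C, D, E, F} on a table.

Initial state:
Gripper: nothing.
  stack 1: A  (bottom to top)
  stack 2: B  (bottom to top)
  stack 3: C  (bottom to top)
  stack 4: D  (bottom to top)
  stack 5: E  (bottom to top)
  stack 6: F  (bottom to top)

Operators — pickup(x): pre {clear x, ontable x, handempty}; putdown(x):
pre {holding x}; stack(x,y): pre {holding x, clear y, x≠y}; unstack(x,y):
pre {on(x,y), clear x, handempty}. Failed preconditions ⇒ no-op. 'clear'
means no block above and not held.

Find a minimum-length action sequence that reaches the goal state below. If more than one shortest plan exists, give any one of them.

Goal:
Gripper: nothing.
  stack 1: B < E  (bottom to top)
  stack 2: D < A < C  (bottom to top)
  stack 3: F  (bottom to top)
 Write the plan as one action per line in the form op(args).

pickup(A)
stack(A, D)
pickup(E)
stack(E, B)
pickup(C)
stack(C, A)

step 1 (pickup(A)): towers=[B; C; D; E; F] holding=A
step 2 (stack(A, D)): towers=[B; C; D/A; E; F] holding=-
step 3 (pickup(E)): towers=[B; C; D/A; F] holding=E
step 4 (stack(E, B)): towers=[B/E; C; D/A; F] holding=-
step 5 (pickup(C)): towers=[B/E; D/A; F] holding=C
step 6 (stack(C, A)): towers=[B/E; D/A/C; F] holding=-
goal check: towers=[B/E; D/A/C; F] holding=- — reached (length 6, optimal by BFS)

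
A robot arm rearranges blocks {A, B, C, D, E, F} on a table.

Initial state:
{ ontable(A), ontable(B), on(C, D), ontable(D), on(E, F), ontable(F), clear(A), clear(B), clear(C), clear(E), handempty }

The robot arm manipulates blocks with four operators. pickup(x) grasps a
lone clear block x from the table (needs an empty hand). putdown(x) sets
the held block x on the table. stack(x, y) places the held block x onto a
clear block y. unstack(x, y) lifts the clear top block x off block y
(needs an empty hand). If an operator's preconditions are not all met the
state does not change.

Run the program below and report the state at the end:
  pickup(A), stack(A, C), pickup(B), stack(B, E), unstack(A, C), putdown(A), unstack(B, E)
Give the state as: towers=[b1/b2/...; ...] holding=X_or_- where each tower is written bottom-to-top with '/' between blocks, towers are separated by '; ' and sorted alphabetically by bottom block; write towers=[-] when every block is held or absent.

step 1 (pickup(A)): towers=[B; D/C; F/E] holding=A
step 2 (stack(A, C)): towers=[B; D/C/A; F/E] holding=-
step 3 (pickup(B)): towers=[D/C/A; F/E] holding=B
step 4 (stack(B, E)): towers=[D/C/A; F/E/B] holding=-
step 5 (unstack(A, C)): towers=[D/C; F/E/B] holding=A
step 6 (putdown(A)): towers=[A; D/C; F/E/B] holding=-
step 7 (unstack(B, E)): towers=[A; D/C; F/E] holding=B

towers=[A; D/C; F/E] holding=B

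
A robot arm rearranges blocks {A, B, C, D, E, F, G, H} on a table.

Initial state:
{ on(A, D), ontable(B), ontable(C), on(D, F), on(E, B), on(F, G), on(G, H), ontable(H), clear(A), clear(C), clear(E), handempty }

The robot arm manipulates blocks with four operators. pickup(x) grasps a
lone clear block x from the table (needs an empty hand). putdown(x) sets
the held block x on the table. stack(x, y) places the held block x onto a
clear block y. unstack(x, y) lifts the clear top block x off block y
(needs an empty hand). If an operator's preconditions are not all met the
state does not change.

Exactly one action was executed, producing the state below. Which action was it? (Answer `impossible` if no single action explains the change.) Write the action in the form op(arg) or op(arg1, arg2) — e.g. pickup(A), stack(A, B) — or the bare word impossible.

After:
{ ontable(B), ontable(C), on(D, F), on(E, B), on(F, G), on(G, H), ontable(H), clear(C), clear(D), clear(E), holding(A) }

unstack(A, D)

target: towers=[B/E; C; H/G/F/D] holding=A
     unstack(A, D) → towers=[B/E; C; H/G/F/D] holding=A  ← match
     unstack(E, B) → towers=[B; C; H/G/F/D/A] holding=E
         pickup(C) → towers=[B/E; H/G/F/D/A] holding=C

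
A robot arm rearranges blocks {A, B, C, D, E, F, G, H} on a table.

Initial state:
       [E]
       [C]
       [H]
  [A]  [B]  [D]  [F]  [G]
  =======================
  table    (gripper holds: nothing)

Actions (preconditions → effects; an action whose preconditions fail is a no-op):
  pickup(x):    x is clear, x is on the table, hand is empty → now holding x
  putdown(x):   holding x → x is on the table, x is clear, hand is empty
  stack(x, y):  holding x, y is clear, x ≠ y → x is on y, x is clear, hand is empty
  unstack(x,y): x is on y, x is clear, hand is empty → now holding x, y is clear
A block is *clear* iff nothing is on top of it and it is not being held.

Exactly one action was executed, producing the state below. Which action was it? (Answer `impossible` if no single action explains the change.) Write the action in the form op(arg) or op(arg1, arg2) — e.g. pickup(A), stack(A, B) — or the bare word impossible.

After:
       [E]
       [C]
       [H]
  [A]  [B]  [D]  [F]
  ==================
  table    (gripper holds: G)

target: towers=[A; B/H/C/E; D; F] holding=G
         pickup(G) → towers=[A; B/H/C/E; D; F] holding=G  ← match
         pickup(A) → towers=[B/H/C/E; D; F; G] holding=A
     unstack(E, C) → towers=[A; B/H/C; D; F; G] holding=E
         pickup(F) → towers=[A; B/H/C/E; D; G] holding=F
         pickup(D) → towers=[A; B/H/C/E; F; G] holding=D

pickup(G)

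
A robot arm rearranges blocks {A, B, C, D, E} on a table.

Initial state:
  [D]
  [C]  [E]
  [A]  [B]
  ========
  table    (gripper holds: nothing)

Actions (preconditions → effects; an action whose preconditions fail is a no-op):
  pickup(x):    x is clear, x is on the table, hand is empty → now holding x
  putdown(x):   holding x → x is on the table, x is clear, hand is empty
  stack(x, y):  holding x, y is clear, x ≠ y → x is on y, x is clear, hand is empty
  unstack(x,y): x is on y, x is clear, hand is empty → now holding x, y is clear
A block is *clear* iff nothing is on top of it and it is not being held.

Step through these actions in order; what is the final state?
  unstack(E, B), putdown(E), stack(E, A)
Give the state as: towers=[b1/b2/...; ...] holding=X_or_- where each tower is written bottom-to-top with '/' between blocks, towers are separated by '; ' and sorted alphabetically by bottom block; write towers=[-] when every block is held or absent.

towers=[A/C/D; B; E] holding=-

step 1 (unstack(E, B)): towers=[A/C/D; B] holding=E
step 2 (putdown(E)): towers=[A/C/D; B; E] holding=-
step 3 (stack(E, A)) [no-op]: towers=[A/C/D; B; E] holding=-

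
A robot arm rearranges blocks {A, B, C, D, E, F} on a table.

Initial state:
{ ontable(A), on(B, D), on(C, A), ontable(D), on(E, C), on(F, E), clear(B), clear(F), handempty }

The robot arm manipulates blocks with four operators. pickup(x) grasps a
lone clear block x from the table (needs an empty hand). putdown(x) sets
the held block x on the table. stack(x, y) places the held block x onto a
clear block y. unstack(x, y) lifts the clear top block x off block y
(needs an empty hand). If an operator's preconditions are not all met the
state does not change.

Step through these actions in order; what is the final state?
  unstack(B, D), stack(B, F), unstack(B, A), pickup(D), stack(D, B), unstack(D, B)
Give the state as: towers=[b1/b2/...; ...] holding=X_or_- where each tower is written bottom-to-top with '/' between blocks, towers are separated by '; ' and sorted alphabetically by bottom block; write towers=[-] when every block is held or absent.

towers=[A/C/E/F/B] holding=D

step 1 (unstack(B, D)): towers=[A/C/E/F; D] holding=B
step 2 (stack(B, F)): towers=[A/C/E/F/B; D] holding=-
step 3 (unstack(B, A)) [no-op]: towers=[A/C/E/F/B; D] holding=-
step 4 (pickup(D)): towers=[A/C/E/F/B] holding=D
step 5 (stack(D, B)): towers=[A/C/E/F/B/D] holding=-
step 6 (unstack(D, B)): towers=[A/C/E/F/B] holding=D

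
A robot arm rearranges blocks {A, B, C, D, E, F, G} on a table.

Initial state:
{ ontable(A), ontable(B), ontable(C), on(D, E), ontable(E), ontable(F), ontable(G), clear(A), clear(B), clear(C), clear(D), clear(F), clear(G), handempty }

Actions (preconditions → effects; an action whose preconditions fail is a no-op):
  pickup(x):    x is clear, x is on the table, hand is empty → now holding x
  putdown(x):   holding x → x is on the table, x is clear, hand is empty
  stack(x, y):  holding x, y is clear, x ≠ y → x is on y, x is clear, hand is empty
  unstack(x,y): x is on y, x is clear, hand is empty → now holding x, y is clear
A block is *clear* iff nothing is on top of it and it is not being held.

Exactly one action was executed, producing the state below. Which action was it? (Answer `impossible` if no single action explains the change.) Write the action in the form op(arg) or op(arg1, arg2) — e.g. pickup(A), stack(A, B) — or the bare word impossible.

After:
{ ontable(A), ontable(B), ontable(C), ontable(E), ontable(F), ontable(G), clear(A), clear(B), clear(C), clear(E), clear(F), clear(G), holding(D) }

target: towers=[A; B; C; E; F; G] holding=D
         pickup(B) → towers=[A; C; E/D; F; G] holding=B
         pickup(F) → towers=[A; B; C; E/D; G] holding=F
         pickup(G) → towers=[A; B; C; E/D; F] holding=G
     unstack(D, E) → towers=[A; B; C; E; F; G] holding=D  ← match
         pickup(A) → towers=[B; C; E/D; F; G] holding=A
         pickup(C) → towers=[A; B; E/D; F; G] holding=C

unstack(D, E)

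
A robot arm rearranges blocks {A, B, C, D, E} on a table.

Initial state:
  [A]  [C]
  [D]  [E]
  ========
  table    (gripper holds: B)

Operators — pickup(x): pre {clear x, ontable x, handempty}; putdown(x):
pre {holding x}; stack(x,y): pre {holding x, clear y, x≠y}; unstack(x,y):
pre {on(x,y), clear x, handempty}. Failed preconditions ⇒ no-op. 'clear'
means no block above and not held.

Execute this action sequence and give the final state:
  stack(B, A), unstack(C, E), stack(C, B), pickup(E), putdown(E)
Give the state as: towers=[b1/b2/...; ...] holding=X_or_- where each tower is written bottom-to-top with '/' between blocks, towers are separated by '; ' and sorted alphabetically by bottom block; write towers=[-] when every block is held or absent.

step 1 (stack(B, A)): towers=[D/A/B; E/C] holding=-
step 2 (unstack(C, E)): towers=[D/A/B; E] holding=C
step 3 (stack(C, B)): towers=[D/A/B/C; E] holding=-
step 4 (pickup(E)): towers=[D/A/B/C] holding=E
step 5 (putdown(E)): towers=[D/A/B/C; E] holding=-

towers=[D/A/B/C; E] holding=-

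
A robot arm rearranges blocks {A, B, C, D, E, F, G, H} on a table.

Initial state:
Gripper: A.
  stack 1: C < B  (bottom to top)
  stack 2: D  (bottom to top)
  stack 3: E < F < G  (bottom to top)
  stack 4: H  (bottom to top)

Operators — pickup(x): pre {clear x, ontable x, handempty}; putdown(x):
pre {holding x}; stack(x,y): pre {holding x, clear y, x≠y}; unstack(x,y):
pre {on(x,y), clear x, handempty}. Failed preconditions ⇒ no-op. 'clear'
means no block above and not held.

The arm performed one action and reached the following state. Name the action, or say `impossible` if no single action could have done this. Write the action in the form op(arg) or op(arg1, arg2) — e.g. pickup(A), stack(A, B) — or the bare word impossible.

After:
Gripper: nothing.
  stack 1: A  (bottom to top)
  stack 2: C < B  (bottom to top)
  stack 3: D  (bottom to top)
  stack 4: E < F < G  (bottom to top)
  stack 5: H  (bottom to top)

putdown(A)

target: towers=[A; C/B; D; E/F/G; H] holding=-
        putdown(A) → towers=[A; C/B; D; E/F/G; H] holding=-  ← match
       stack(A, G) → towers=[C/B; D; E/F/G/A; H] holding=-
       stack(A, H) → towers=[C/B; D; E/F/G; H/A] holding=-
       stack(A, B) → towers=[C/B/A; D; E/F/G; H] holding=-
       stack(A, D) → towers=[C/B; D/A; E/F/G; H] holding=-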